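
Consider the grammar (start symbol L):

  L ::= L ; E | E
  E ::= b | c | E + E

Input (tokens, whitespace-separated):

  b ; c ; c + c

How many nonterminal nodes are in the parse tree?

8

[L [L [L [E b]] ; [E c]] ; [E [E c] + [E c]]]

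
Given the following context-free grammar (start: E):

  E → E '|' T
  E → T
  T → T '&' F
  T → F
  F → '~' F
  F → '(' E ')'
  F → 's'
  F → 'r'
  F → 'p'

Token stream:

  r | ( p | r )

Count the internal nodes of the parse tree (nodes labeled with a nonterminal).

12

[E [E [T [F r]]] | [T [F ( [E [E [T [F p]]] | [T [F r]]] )]]]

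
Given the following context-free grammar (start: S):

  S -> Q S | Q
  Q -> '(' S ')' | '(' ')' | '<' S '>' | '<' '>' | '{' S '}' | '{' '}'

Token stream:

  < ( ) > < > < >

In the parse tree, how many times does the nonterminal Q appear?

4

[S [Q < [S [Q ( )]] >] [S [Q < >] [S [Q < >]]]]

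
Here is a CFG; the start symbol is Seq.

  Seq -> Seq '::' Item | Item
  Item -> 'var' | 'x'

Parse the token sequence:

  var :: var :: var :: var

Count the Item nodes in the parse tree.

4

[Seq [Seq [Seq [Seq [Item var]] :: [Item var]] :: [Item var]] :: [Item var]]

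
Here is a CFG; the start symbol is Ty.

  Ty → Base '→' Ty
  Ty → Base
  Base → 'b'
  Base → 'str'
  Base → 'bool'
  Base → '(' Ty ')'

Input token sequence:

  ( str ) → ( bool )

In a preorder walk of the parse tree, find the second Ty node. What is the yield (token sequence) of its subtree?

[Ty [Base ( [Ty [Base str]] )] → [Ty [Base ( [Ty [Base bool]] )]]]

str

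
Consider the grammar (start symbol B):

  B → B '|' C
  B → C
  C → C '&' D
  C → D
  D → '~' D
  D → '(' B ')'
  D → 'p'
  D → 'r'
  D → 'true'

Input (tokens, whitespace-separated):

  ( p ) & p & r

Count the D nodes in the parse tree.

4

[B [C [C [C [D ( [B [C [D p]]] )]] & [D p]] & [D r]]]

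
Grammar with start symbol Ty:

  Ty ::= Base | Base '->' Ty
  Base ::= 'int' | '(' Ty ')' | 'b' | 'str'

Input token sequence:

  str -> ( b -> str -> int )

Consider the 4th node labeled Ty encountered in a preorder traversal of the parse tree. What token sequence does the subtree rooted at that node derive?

str -> int

[Ty [Base str] -> [Ty [Base ( [Ty [Base b] -> [Ty [Base str] -> [Ty [Base int]]]] )]]]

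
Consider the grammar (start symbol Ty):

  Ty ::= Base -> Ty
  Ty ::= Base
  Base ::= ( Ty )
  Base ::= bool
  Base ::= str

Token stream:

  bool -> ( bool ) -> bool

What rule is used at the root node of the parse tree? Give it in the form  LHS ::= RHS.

[Ty [Base bool] -> [Ty [Base ( [Ty [Base bool]] )] -> [Ty [Base bool]]]]

Ty ::= Base -> Ty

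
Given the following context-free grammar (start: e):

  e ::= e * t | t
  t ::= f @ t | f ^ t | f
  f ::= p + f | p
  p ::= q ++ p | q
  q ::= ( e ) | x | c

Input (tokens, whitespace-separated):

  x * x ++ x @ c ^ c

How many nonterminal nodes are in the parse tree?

[e [e [t [f [p [q x]]]]] * [t [f [p [q x] ++ [p [q x]]]] @ [t [f [p [q c]]] ^ [t [f [p [q c]]]]]]]

20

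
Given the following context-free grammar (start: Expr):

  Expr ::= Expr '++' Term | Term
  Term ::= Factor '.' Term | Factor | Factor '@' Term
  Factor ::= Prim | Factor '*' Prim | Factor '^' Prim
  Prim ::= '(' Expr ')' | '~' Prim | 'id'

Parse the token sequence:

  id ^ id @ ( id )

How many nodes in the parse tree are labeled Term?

3

[Expr [Term [Factor [Factor [Prim id]] ^ [Prim id]] @ [Term [Factor [Prim ( [Expr [Term [Factor [Prim id]]]] )]]]]]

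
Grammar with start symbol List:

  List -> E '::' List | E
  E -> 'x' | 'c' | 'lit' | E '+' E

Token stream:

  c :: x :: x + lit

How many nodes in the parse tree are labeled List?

3

[List [E c] :: [List [E x] :: [List [E [E x] + [E lit]]]]]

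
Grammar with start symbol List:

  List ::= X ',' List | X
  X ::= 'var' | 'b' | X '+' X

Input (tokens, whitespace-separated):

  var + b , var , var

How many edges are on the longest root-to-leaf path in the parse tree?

4

[List [X [X var] + [X b]] , [List [X var] , [List [X var]]]]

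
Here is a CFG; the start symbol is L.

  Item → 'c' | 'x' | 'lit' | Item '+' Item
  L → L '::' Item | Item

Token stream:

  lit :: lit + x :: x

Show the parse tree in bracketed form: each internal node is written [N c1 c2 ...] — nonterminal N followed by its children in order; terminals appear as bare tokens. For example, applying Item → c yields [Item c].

L
L :: Item
L :: Item :: Item
Item :: Item :: Item
lit :: Item :: Item
lit :: Item + Item :: Item
lit :: lit + Item :: Item
lit :: lit + x :: Item
lit :: lit + x :: x

[L [L [L [Item lit]] :: [Item [Item lit] + [Item x]]] :: [Item x]]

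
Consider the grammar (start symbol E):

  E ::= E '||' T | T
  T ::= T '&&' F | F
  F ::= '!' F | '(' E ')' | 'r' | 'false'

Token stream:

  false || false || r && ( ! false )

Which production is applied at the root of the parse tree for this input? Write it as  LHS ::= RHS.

E ::= E '||' T

[E [E [E [T [F false]]] || [T [F false]]] || [T [T [F r]] && [F ( [E [T [F ! [F false]]]] )]]]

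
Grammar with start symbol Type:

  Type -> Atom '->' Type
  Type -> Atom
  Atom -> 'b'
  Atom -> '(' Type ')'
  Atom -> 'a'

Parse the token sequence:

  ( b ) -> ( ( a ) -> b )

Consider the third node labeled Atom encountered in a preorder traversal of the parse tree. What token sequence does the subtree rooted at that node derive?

( ( a ) -> b )

[Type [Atom ( [Type [Atom b]] )] -> [Type [Atom ( [Type [Atom ( [Type [Atom a]] )] -> [Type [Atom b]]] )]]]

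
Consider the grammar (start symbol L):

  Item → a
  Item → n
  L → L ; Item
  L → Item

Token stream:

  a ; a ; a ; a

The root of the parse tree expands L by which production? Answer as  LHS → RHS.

[L [L [L [L [Item a]] ; [Item a]] ; [Item a]] ; [Item a]]

L → L ; Item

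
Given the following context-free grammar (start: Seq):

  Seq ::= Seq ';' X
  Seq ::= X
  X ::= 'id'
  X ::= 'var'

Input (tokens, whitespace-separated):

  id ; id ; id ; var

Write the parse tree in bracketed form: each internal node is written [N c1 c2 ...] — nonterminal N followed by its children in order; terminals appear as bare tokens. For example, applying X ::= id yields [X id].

Seq
Seq ; X
Seq ; X ; X
Seq ; X ; X ; X
X ; X ; X ; X
id ; X ; X ; X
id ; id ; X ; X
id ; id ; id ; X
id ; id ; id ; var

[Seq [Seq [Seq [Seq [X id]] ; [X id]] ; [X id]] ; [X var]]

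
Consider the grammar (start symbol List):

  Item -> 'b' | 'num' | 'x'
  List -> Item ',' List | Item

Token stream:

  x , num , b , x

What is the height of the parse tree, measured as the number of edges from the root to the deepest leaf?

[List [Item x] , [List [Item num] , [List [Item b] , [List [Item x]]]]]

5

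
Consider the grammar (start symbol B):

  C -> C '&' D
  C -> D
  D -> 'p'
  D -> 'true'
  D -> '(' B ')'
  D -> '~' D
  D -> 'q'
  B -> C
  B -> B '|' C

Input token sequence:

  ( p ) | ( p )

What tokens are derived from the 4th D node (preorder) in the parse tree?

p

[B [B [C [D ( [B [C [D p]]] )]]] | [C [D ( [B [C [D p]]] )]]]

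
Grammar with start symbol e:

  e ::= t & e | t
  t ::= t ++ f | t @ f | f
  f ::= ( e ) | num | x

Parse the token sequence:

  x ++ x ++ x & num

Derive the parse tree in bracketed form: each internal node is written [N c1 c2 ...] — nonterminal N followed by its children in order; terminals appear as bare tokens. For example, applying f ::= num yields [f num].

e
t & e
t ++ f & e
t ++ f ++ f & e
f ++ f ++ f & e
x ++ f ++ f & e
x ++ x ++ f & e
x ++ x ++ x & e
x ++ x ++ x & t
x ++ x ++ x & f
x ++ x ++ x & num

[e [t [t [t [f x]] ++ [f x]] ++ [f x]] & [e [t [f num]]]]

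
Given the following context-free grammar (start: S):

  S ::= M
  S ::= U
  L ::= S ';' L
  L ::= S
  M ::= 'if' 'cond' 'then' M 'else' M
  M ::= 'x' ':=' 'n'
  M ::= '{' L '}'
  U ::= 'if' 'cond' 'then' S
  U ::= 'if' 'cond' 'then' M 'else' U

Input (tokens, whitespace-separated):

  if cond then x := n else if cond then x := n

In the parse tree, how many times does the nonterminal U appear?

2

[S [U if cond then [M x := n] else [U if cond then [S [M x := n]]]]]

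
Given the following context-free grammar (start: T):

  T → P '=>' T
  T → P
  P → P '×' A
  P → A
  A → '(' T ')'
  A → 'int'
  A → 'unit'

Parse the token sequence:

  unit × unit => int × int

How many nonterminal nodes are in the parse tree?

10

[T [P [P [A unit]] × [A unit]] => [T [P [P [A int]] × [A int]]]]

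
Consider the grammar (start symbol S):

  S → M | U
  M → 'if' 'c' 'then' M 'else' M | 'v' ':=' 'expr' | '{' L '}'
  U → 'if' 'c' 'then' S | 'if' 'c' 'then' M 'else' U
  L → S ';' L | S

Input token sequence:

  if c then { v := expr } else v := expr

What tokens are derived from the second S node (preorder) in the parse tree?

[S [M if c then [M { [L [S [M v := expr]]] }] else [M v := expr]]]

v := expr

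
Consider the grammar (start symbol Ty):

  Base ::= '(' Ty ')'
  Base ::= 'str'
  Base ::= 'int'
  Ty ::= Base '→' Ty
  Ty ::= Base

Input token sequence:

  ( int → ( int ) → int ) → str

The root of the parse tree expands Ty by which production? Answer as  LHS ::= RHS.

Ty ::= Base '→' Ty

[Ty [Base ( [Ty [Base int] → [Ty [Base ( [Ty [Base int]] )] → [Ty [Base int]]]] )] → [Ty [Base str]]]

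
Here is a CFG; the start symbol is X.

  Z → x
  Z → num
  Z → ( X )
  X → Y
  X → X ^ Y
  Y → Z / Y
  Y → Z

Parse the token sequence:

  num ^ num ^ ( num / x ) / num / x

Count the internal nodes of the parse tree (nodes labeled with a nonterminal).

18

[X [X [X [Y [Z num]]] ^ [Y [Z num]]] ^ [Y [Z ( [X [Y [Z num] / [Y [Z x]]]] )] / [Y [Z num] / [Y [Z x]]]]]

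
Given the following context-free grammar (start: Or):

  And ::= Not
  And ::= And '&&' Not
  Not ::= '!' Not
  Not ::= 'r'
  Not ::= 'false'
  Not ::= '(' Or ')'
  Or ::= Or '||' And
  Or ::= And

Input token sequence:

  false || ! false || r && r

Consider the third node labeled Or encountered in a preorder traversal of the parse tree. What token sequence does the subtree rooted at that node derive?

[Or [Or [Or [And [Not false]]] || [And [Not ! [Not false]]]] || [And [And [Not r]] && [Not r]]]

false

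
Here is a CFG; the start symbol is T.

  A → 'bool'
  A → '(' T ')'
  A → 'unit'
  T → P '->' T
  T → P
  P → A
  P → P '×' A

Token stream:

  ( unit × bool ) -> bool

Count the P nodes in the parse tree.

4

[T [P [A ( [T [P [P [A unit]] × [A bool]]] )]] -> [T [P [A bool]]]]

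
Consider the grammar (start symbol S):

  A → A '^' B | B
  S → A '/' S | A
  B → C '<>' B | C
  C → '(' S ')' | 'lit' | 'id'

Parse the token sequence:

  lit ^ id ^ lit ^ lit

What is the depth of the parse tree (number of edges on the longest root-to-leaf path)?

[S [A [A [A [A [B [C lit]]] ^ [B [C id]]] ^ [B [C lit]]] ^ [B [C lit]]]]

7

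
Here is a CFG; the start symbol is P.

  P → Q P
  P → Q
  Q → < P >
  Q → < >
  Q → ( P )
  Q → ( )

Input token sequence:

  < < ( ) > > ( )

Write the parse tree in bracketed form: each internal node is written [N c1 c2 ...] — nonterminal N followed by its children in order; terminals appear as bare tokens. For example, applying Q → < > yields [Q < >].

P
Q P
< P > P
< Q > P
< < P > > P
< < Q > > P
< < ( ) > > P
< < ( ) > > Q
< < ( ) > > ( )

[P [Q < [P [Q < [P [Q ( )]] >]] >] [P [Q ( )]]]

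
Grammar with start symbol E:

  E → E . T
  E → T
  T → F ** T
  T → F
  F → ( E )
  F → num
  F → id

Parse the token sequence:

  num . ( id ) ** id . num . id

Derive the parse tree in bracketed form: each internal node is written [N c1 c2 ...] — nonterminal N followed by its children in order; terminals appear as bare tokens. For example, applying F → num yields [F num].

[E [E [E [E [T [F num]]] . [T [F ( [E [T [F id]]] )] ** [T [F id]]]] . [T [F num]]] . [T [F id]]]

E
E . T
E . T . T
E . T . T . T
T . T . T . T
F . T . T . T
num . T . T . T
num . F ** T . T . T
num . ( E ) ** T . T . T
num . ( T ) ** T . T . T
num . ( F ) ** T . T . T
num . ( id ) ** T . T . T
num . ( id ) ** F . T . T
num . ( id ) ** id . T . T
num . ( id ) ** id . F . T
num . ( id ) ** id . num . T
num . ( id ) ** id . num . F
num . ( id ) ** id . num . id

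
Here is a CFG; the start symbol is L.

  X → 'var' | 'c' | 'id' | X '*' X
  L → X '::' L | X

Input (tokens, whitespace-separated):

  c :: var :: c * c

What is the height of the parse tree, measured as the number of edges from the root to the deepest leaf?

[L [X c] :: [L [X var] :: [L [X [X c] * [X c]]]]]

5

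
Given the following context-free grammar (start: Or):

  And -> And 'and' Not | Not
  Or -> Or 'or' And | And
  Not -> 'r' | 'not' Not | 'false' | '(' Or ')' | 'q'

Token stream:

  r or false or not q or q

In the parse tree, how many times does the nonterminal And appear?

4

[Or [Or [Or [Or [And [Not r]]] or [And [Not false]]] or [And [Not not [Not q]]]] or [And [Not q]]]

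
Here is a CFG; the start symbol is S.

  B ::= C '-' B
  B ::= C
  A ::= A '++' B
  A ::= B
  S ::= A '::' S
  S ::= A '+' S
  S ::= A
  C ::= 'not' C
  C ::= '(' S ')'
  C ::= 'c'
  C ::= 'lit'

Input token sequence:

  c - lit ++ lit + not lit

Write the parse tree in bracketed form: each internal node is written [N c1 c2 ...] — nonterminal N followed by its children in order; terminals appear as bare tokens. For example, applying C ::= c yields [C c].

[S [A [A [B [C c] - [B [C lit]]]] ++ [B [C lit]]] + [S [A [B [C not [C lit]]]]]]

S
A + S
A ++ B + S
B ++ B + S
C - B ++ B + S
c - B ++ B + S
c - C ++ B + S
c - lit ++ B + S
c - lit ++ C + S
c - lit ++ lit + S
c - lit ++ lit + A
c - lit ++ lit + B
c - lit ++ lit + C
c - lit ++ lit + not C
c - lit ++ lit + not lit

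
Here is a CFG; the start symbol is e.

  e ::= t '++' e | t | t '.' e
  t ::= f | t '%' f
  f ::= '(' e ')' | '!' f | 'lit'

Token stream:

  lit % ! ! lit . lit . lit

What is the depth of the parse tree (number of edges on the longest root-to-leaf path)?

[e [t [t [f lit]] % [f ! [f ! [f lit]]]] . [e [t [f lit]] . [e [t [f lit]]]]]

5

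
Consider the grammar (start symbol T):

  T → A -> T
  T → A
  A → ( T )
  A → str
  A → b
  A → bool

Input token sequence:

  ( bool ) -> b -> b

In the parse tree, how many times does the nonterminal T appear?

[T [A ( [T [A bool]] )] -> [T [A b] -> [T [A b]]]]

4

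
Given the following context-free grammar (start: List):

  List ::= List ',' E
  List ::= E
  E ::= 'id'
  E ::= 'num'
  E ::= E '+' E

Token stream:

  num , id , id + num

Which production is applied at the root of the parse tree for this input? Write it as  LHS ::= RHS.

[List [List [List [E num]] , [E id]] , [E [E id] + [E num]]]

List ::= List ',' E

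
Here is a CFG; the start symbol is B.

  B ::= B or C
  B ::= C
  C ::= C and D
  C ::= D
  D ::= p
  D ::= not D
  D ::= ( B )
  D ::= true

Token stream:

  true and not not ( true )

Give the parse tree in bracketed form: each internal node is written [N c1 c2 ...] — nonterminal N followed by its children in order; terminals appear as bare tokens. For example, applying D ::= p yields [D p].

[B [C [C [D true]] and [D not [D not [D ( [B [C [D true]]] )]]]]]

B
C
C and D
D and D
true and D
true and not D
true and not not D
true and not not ( B )
true and not not ( C )
true and not not ( D )
true and not not ( true )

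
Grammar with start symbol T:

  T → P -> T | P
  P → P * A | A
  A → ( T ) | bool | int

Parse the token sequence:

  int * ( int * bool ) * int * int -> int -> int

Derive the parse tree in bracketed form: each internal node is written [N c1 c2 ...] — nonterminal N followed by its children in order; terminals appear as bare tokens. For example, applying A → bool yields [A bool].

[T [P [P [P [P [A int]] * [A ( [T [P [P [A int]] * [A bool]]] )]] * [A int]] * [A int]] -> [T [P [A int]] -> [T [P [A int]]]]]

T
P -> T
P * A -> T
P * A * A -> T
P * A * A * A -> T
A * A * A * A -> T
int * A * A * A -> T
int * ( T ) * A * A -> T
int * ( P ) * A * A -> T
int * ( P * A ) * A * A -> T
int * ( A * A ) * A * A -> T
int * ( int * A ) * A * A -> T
int * ( int * bool ) * A * A -> T
int * ( int * bool ) * int * A -> T
int * ( int * bool ) * int * int -> T
int * ( int * bool ) * int * int -> P -> T
int * ( int * bool ) * int * int -> A -> T
int * ( int * bool ) * int * int -> int -> T
int * ( int * bool ) * int * int -> int -> P
int * ( int * bool ) * int * int -> int -> A
int * ( int * bool ) * int * int -> int -> int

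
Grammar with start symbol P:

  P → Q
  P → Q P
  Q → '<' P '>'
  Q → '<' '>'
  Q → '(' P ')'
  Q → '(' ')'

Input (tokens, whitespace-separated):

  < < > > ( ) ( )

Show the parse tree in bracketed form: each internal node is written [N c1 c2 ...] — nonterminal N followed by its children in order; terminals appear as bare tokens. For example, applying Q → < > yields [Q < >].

P
Q P
< P > P
< Q > P
< < > > P
< < > > Q P
< < > > ( ) P
< < > > ( ) Q
< < > > ( ) ( )

[P [Q < [P [Q < >]] >] [P [Q ( )] [P [Q ( )]]]]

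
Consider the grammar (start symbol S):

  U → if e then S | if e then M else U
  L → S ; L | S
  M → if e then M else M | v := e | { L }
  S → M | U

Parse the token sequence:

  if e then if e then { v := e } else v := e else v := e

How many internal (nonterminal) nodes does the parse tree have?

9

[S [M if e then [M if e then [M { [L [S [M v := e]]] }] else [M v := e]] else [M v := e]]]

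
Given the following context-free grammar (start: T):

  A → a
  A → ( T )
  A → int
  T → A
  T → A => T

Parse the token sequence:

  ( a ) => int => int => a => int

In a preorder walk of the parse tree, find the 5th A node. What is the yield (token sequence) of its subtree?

[T [A ( [T [A a]] )] => [T [A int] => [T [A int] => [T [A a] => [T [A int]]]]]]

a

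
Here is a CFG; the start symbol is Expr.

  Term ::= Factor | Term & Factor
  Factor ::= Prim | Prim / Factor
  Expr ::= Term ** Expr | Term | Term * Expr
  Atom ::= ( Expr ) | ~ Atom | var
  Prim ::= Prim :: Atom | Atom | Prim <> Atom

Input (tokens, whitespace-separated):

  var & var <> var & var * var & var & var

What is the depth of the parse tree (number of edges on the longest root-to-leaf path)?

8

[Expr [Term [Term [Term [Factor [Prim [Atom var]]]] & [Factor [Prim [Prim [Atom var]] <> [Atom var]]]] & [Factor [Prim [Atom var]]]] * [Expr [Term [Term [Term [Factor [Prim [Atom var]]]] & [Factor [Prim [Atom var]]]] & [Factor [Prim [Atom var]]]]]]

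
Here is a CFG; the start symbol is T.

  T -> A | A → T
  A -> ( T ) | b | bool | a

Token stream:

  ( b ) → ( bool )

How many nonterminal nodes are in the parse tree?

8

[T [A ( [T [A b]] )] → [T [A ( [T [A bool]] )]]]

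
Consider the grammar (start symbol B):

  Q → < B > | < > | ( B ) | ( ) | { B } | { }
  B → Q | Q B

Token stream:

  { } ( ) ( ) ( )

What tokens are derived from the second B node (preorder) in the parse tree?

[B [Q { }] [B [Q ( )] [B [Q ( )] [B [Q ( )]]]]]

( ) ( ) ( )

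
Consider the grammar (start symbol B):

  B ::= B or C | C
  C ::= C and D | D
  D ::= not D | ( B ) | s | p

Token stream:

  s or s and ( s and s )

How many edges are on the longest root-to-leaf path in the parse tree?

7

[B [B [C [D s]]] or [C [C [D s]] and [D ( [B [C [C [D s]] and [D s]]] )]]]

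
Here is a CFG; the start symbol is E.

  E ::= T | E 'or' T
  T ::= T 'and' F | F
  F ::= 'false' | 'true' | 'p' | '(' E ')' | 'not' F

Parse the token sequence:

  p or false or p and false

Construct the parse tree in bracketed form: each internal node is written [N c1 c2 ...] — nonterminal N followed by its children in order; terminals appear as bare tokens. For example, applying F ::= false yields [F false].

[E [E [E [T [F p]]] or [T [F false]]] or [T [T [F p]] and [F false]]]

E
E or T
E or T or T
T or T or T
F or T or T
p or T or T
p or F or T
p or false or T
p or false or T and F
p or false or F and F
p or false or p and F
p or false or p and false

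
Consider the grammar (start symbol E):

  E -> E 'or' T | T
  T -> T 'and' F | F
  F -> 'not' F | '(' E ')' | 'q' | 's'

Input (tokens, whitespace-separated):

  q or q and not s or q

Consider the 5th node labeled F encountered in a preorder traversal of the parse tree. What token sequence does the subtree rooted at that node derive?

q

[E [E [E [T [F q]]] or [T [T [F q]] and [F not [F s]]]] or [T [F q]]]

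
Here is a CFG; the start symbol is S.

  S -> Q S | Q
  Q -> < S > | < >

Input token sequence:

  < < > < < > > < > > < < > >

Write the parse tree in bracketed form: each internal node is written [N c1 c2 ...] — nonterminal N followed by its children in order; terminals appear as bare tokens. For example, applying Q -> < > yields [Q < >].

S
Q S
< S > S
< Q S > S
< < > S > S
< < > Q S > S
< < > < S > S > S
< < > < Q > S > S
< < > < < > > S > S
< < > < < > > Q > S
< < > < < > > < > > S
< < > < < > > < > > Q
< < > < < > > < > > < S >
< < > < < > > < > > < Q >
< < > < < > > < > > < < > >

[S [Q < [S [Q < >] [S [Q < [S [Q < >]] >] [S [Q < >]]]] >] [S [Q < [S [Q < >]] >]]]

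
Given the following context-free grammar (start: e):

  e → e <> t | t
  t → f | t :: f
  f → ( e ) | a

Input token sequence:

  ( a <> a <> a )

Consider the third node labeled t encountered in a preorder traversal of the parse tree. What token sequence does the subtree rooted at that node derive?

[e [t [f ( [e [e [e [t [f a]]] <> [t [f a]]] <> [t [f a]]] )]]]

a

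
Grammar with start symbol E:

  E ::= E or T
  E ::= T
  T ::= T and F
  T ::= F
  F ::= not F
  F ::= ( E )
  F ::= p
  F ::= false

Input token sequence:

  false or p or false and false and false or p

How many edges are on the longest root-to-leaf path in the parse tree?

[E [E [E [E [T [F false]]] or [T [F p]]] or [T [T [T [F false]] and [F false]] and [F false]]] or [T [F p]]]

6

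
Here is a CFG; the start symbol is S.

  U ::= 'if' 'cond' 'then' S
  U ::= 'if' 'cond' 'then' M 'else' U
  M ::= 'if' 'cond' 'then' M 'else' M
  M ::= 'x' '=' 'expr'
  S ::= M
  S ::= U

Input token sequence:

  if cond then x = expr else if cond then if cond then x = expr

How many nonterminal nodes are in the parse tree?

[S [U if cond then [M x = expr] else [U if cond then [S [U if cond then [S [M x = expr]]]]]]]

8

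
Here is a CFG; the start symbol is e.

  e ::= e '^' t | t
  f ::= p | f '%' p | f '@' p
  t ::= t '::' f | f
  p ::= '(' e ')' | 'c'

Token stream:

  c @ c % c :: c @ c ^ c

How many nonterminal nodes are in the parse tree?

17

[e [e [t [t [f [f [f [p c]] @ [p c]] % [p c]]] :: [f [f [p c]] @ [p c]]]] ^ [t [f [p c]]]]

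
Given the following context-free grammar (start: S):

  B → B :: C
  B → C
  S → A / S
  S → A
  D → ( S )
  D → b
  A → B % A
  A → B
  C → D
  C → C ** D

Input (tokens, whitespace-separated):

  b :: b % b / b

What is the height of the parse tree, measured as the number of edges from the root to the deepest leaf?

[S [A [B [B [C [D b]]] :: [C [D b]]] % [A [B [C [D b]]]]] / [S [A [B [C [D b]]]]]]

6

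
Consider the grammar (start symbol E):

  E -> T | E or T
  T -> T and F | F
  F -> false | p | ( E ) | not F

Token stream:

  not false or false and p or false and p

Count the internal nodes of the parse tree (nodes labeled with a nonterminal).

[E [E [E [T [F not [F false]]]] or [T [T [F false]] and [F p]]] or [T [T [F false]] and [F p]]]

14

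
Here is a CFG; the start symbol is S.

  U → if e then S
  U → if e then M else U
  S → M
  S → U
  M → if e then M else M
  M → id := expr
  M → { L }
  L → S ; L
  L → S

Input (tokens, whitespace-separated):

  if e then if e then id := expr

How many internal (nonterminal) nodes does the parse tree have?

6

[S [U if e then [S [U if e then [S [M id := expr]]]]]]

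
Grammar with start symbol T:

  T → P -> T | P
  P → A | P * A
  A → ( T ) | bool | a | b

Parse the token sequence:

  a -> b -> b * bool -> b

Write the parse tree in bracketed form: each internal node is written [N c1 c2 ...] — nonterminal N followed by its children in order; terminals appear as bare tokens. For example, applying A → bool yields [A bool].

T
P -> T
A -> T
a -> T
a -> P -> T
a -> A -> T
a -> b -> T
a -> b -> P -> T
a -> b -> P * A -> T
a -> b -> A * A -> T
a -> b -> b * A -> T
a -> b -> b * bool -> T
a -> b -> b * bool -> P
a -> b -> b * bool -> A
a -> b -> b * bool -> b

[T [P [A a]] -> [T [P [A b]] -> [T [P [P [A b]] * [A bool]] -> [T [P [A b]]]]]]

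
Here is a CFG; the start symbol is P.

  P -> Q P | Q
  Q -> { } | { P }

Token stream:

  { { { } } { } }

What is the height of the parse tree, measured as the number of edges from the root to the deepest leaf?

6

[P [Q { [P [Q { [P [Q { }]] }] [P [Q { }]]] }]]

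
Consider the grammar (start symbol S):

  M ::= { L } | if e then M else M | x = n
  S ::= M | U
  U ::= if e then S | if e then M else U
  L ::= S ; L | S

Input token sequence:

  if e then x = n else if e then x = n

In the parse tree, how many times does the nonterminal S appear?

[S [U if e then [M x = n] else [U if e then [S [M x = n]]]]]

2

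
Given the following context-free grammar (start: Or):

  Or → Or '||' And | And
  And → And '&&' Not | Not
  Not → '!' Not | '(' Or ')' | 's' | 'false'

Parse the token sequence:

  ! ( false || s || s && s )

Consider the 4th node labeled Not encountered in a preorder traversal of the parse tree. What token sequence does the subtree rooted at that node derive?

s

[Or [And [Not ! [Not ( [Or [Or [Or [And [Not false]]] || [And [Not s]]] || [And [And [Not s]] && [Not s]]] )]]]]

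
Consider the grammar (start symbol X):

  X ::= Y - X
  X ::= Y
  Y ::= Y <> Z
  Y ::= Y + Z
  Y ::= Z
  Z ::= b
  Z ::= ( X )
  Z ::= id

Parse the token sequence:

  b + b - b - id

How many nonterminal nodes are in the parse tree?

[X [Y [Y [Z b]] + [Z b]] - [X [Y [Z b]] - [X [Y [Z id]]]]]

11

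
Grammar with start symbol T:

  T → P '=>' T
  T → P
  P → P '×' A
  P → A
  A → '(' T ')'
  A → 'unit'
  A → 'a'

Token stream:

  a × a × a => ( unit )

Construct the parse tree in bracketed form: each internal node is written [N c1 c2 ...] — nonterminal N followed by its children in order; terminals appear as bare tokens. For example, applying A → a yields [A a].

T
P => T
P × A => T
P × A × A => T
A × A × A => T
a × A × A => T
a × a × A => T
a × a × a => T
a × a × a => P
a × a × a => A
a × a × a => ( T )
a × a × a => ( P )
a × a × a => ( A )
a × a × a => ( unit )

[T [P [P [P [A a]] × [A a]] × [A a]] => [T [P [A ( [T [P [A unit]]] )]]]]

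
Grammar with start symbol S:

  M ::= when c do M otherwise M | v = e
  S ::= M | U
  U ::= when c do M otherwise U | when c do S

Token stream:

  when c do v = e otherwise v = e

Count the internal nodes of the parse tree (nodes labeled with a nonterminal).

4

[S [M when c do [M v = e] otherwise [M v = e]]]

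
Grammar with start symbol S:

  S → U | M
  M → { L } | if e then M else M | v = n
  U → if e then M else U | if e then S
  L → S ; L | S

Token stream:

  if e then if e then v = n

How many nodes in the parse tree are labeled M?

[S [U if e then [S [U if e then [S [M v = n]]]]]]

1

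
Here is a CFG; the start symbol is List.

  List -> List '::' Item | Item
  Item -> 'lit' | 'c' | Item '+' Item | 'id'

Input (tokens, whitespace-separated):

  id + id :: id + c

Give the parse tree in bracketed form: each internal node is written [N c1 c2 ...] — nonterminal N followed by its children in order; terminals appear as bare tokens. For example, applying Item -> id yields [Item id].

[List [List [Item [Item id] + [Item id]]] :: [Item [Item id] + [Item c]]]

List
List :: Item
Item :: Item
Item + Item :: Item
id + Item :: Item
id + id :: Item
id + id :: Item + Item
id + id :: id + Item
id + id :: id + c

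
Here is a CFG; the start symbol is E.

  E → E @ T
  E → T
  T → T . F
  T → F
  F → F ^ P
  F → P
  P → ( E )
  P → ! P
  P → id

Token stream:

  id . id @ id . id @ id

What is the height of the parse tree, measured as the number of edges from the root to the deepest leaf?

7

[E [E [E [T [T [F [P id]]] . [F [P id]]]] @ [T [T [F [P id]]] . [F [P id]]]] @ [T [F [P id]]]]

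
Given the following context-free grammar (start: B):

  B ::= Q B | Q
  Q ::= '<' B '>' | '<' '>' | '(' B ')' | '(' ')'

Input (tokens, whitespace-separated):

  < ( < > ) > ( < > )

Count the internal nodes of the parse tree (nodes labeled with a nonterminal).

[B [Q < [B [Q ( [B [Q < >]] )]] >] [B [Q ( [B [Q < >]] )]]]

10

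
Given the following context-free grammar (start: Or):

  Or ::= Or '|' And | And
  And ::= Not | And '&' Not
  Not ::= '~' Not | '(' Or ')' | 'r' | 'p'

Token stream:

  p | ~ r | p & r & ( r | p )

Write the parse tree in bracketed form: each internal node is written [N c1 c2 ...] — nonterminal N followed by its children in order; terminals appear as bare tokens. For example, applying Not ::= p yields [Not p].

Or
Or | And
Or | And | And
And | And | And
Not | And | And
p | And | And
p | Not | And
p | ~ Not | And
p | ~ r | And
p | ~ r | And & Not
p | ~ r | And & Not & Not
p | ~ r | Not & Not & Not
p | ~ r | p & Not & Not
p | ~ r | p & r & Not
p | ~ r | p & r & ( Or )
p | ~ r | p & r & ( Or | And )
p | ~ r | p & r & ( And | And )
p | ~ r | p & r & ( Not | And )
p | ~ r | p & r & ( r | And )
p | ~ r | p & r & ( r | Not )
p | ~ r | p & r & ( r | p )

[Or [Or [Or [And [Not p]]] | [And [Not ~ [Not r]]]] | [And [And [And [Not p]] & [Not r]] & [Not ( [Or [Or [And [Not r]]] | [And [Not p]]] )]]]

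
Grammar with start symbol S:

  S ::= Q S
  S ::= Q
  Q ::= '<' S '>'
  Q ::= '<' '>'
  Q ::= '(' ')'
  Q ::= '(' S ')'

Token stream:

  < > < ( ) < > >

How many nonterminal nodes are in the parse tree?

[S [Q < >] [S [Q < [S [Q ( )] [S [Q < >]]] >]]]

8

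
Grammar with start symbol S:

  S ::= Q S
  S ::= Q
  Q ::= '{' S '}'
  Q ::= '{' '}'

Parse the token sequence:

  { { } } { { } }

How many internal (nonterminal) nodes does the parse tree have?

8

[S [Q { [S [Q { }]] }] [S [Q { [S [Q { }]] }]]]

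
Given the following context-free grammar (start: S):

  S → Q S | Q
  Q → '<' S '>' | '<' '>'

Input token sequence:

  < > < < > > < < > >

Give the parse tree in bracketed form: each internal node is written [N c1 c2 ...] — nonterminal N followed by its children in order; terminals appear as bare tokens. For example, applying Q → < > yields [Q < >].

[S [Q < >] [S [Q < [S [Q < >]] >] [S [Q < [S [Q < >]] >]]]]

S
Q S
< > S
< > Q S
< > < S > S
< > < Q > S
< > < < > > S
< > < < > > Q
< > < < > > < S >
< > < < > > < Q >
< > < < > > < < > >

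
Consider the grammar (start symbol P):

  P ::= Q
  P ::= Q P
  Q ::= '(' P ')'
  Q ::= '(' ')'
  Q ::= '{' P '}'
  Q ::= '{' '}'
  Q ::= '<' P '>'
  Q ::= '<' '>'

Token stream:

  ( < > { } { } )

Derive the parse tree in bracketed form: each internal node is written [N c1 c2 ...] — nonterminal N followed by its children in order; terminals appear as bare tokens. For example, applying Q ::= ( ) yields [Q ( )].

P
Q
( P )
( Q P )
( < > P )
( < > Q P )
( < > { } P )
( < > { } Q )
( < > { } { } )

[P [Q ( [P [Q < >] [P [Q { }] [P [Q { }]]]] )]]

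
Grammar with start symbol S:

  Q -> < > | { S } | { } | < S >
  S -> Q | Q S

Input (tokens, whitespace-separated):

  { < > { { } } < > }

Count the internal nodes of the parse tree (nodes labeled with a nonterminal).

[S [Q { [S [Q < >] [S [Q { [S [Q { }]] }] [S [Q < >]]]] }]]

10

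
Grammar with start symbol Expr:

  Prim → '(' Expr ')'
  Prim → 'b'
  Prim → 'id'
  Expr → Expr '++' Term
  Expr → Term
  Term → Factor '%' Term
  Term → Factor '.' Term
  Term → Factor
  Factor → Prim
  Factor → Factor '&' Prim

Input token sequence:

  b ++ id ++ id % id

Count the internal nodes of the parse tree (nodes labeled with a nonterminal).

[Expr [Expr [Expr [Term [Factor [Prim b]]]] ++ [Term [Factor [Prim id]]]] ++ [Term [Factor [Prim id]] % [Term [Factor [Prim id]]]]]

15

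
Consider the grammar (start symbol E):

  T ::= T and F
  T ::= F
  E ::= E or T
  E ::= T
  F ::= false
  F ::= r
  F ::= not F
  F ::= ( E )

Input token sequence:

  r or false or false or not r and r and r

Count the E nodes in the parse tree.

[E [E [E [E [T [F r]]] or [T [F false]]] or [T [F false]]] or [T [T [T [F not [F r]]] and [F r]] and [F r]]]

4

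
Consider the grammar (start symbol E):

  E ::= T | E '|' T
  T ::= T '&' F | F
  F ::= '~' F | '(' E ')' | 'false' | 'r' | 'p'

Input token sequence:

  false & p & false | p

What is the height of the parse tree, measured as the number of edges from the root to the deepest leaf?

[E [E [T [T [T [F false]] & [F p]] & [F false]]] | [T [F p]]]

6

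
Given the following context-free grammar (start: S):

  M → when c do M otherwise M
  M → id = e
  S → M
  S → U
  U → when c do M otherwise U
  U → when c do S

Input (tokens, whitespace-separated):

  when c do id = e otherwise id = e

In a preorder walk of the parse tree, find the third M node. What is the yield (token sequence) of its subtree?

[S [M when c do [M id = e] otherwise [M id = e]]]

id = e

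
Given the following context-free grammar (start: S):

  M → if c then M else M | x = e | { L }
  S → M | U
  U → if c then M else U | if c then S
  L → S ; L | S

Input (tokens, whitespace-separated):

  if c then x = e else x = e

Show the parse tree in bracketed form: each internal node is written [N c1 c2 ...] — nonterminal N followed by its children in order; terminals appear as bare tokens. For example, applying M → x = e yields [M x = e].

S
M
if c then M else M
if c then x = e else M
if c then x = e else x = e

[S [M if c then [M x = e] else [M x = e]]]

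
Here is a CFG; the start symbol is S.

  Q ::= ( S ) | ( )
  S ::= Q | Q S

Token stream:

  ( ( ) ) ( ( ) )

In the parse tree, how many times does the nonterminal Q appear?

[S [Q ( [S [Q ( )]] )] [S [Q ( [S [Q ( )]] )]]]

4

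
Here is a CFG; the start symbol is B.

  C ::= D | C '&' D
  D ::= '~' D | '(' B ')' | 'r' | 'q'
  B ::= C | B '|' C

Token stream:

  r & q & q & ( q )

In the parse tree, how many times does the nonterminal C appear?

5

[B [C [C [C [C [D r]] & [D q]] & [D q]] & [D ( [B [C [D q]]] )]]]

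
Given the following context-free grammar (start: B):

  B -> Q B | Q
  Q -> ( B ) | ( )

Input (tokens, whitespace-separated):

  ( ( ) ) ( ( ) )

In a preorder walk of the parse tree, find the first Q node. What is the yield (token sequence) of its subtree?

( ( ) )

[B [Q ( [B [Q ( )]] )] [B [Q ( [B [Q ( )]] )]]]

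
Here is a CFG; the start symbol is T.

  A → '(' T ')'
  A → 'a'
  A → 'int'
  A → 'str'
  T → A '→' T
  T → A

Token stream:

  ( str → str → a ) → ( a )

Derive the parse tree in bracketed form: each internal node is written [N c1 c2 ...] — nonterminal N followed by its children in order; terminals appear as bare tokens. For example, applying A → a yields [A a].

T
A → T
( T ) → T
( A → T ) → T
( str → T ) → T
( str → A → T ) → T
( str → str → T ) → T
( str → str → A ) → T
( str → str → a ) → T
( str → str → a ) → A
( str → str → a ) → ( T )
( str → str → a ) → ( A )
( str → str → a ) → ( a )

[T [A ( [T [A str] → [T [A str] → [T [A a]]]] )] → [T [A ( [T [A a]] )]]]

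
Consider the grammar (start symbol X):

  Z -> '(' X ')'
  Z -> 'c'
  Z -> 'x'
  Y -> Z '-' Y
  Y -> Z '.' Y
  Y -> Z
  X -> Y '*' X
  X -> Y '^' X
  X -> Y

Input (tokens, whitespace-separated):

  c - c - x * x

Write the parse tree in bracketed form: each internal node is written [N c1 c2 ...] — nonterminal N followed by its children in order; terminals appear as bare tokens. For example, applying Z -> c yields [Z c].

[X [Y [Z c] - [Y [Z c] - [Y [Z x]]]] * [X [Y [Z x]]]]

X
Y * X
Z - Y * X
c - Y * X
c - Z - Y * X
c - c - Y * X
c - c - Z * X
c - c - x * X
c - c - x * Y
c - c - x * Z
c - c - x * x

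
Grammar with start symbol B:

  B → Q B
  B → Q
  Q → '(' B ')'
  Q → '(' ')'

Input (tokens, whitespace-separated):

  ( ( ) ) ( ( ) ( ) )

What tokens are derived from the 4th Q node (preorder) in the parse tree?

[B [Q ( [B [Q ( )]] )] [B [Q ( [B [Q ( )] [B [Q ( )]]] )]]]

( )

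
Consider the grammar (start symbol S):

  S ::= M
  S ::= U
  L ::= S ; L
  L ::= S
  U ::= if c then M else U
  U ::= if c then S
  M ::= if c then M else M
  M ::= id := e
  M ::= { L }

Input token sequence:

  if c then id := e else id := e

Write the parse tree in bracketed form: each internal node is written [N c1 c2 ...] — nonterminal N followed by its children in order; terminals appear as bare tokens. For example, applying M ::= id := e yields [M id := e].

[S [M if c then [M id := e] else [M id := e]]]

S
M
if c then M else M
if c then id := e else M
if c then id := e else id := e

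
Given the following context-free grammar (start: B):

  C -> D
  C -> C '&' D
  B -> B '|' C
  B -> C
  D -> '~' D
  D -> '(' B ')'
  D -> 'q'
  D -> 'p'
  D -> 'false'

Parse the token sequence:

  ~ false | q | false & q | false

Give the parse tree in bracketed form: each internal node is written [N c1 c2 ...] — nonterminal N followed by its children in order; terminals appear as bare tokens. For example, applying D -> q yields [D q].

B
B | C
B | C | C
B | C | C | C
C | C | C | C
D | C | C | C
~ D | C | C | C
~ false | C | C | C
~ false | D | C | C
~ false | q | C | C
~ false | q | C & D | C
~ false | q | D & D | C
~ false | q | false & D | C
~ false | q | false & q | C
~ false | q | false & q | D
~ false | q | false & q | false

[B [B [B [B [C [D ~ [D false]]]] | [C [D q]]] | [C [C [D false]] & [D q]]] | [C [D false]]]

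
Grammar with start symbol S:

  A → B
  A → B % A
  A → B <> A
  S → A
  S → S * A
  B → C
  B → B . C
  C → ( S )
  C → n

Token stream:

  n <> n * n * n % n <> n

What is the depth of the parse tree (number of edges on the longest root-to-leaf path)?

[S [S [S [A [B [C n]] <> [A [B [C n]]]]] * [A [B [C n]]]] * [A [B [C n]] % [A [B [C n]] <> [A [B [C n]]]]]]

7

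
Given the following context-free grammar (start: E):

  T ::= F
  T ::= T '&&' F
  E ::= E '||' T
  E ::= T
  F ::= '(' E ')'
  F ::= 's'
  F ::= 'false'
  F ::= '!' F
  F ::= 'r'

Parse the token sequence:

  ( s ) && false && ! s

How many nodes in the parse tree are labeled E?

[E [T [T [T [F ( [E [T [F s]]] )]] && [F false]] && [F ! [F s]]]]

2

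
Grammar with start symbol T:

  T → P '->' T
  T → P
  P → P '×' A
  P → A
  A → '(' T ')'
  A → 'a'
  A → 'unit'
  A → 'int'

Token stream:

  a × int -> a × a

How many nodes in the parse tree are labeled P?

4

[T [P [P [A a]] × [A int]] -> [T [P [P [A a]] × [A a]]]]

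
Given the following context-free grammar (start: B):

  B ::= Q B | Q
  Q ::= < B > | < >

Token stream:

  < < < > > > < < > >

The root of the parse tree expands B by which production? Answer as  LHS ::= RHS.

[B [Q < [B [Q < [B [Q < >]] >]] >] [B [Q < [B [Q < >]] >]]]

B ::= Q B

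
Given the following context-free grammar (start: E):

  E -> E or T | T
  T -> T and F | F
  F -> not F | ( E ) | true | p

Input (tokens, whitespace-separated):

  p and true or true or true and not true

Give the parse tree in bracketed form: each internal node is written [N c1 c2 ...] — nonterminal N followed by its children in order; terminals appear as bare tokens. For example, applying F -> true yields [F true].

[E [E [E [T [T [F p]] and [F true]]] or [T [F true]]] or [T [T [F true]] and [F not [F true]]]]

E
E or T
E or T or T
T or T or T
T and F or T or T
F and F or T or T
p and F or T or T
p and true or T or T
p and true or F or T
p and true or true or T
p and true or true or T and F
p and true or true or F and F
p and true or true or true and F
p and true or true or true and not F
p and true or true or true and not true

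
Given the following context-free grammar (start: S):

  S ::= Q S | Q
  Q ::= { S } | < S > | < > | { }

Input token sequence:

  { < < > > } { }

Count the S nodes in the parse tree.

4

[S [Q { [S [Q < [S [Q < >]] >]] }] [S [Q { }]]]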